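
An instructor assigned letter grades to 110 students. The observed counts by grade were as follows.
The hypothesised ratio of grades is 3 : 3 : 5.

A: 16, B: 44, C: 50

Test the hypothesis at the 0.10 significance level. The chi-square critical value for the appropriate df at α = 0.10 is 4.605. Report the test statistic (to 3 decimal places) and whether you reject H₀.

13.067; reject

Ratio total = 11. Expected counts: 110×3/11 = 30, 110×3/11 = 30, 110×5/11 = 50.
χ² = (16−30)²/30 + (44−30)²/30 + (50−50)²/50
   = 6.5333 + 6.5333 + 0.0000
Sum = 13.067
df = 2. Since 13.067 > 4.605, we reject H₀.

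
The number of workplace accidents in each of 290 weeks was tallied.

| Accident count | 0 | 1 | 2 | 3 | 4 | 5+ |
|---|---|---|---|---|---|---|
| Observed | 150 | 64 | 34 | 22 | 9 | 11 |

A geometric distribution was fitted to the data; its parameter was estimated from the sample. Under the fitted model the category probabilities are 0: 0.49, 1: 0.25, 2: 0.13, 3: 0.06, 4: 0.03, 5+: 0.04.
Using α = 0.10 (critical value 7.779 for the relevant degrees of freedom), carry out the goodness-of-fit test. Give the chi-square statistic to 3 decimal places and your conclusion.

Expected counts E_i = n·p_i: 290×0.49 = 142.1, 290×0.25 = 72.5, 290×0.13 = 37.7, 290×0.06 = 17.4, 290×0.03 = 8.7, 290×0.04 = 11.6.
χ² = (150−142.1)²/142.1 + (64−72.5)²/72.5 + (34−37.7)²/37.7 + (22−17.4)²/17.4 + (9−8.7)²/8.7 + (11−11.6)²/11.6
   = 0.4392 + 0.9966 + 0.3631 + 1.2161 + 0.0103 + 0.0310
Sum = 3.056
df = 4. Since 3.056 < 7.779, we do not reject H₀.

3.056; do not reject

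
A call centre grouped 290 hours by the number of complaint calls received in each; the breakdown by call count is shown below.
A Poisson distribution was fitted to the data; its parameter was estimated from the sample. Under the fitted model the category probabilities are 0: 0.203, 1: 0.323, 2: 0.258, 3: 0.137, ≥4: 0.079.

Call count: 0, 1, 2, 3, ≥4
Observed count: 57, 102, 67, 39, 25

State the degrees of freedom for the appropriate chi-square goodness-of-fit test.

There are k = 5 categories and 1 parameter estimated from the data, so df = 5 − 1 − 1 = 3.

3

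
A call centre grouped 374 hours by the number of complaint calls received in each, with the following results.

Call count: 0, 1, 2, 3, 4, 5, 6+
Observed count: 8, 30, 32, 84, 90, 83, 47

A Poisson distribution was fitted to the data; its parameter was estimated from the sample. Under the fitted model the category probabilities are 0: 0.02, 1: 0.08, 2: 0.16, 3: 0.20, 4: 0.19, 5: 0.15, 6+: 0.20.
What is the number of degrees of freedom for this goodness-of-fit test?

There are k = 7 categories and 1 parameter estimated from the data, so df = 7 − 1 − 1 = 5.

5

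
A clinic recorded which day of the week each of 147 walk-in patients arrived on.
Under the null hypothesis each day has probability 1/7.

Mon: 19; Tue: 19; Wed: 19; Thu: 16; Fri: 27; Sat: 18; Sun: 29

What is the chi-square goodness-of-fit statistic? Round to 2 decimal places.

6.95

Expected count for each of the 7 categories: 147/7 = 21.
χ² = (19−21)²/21 + (19−21)²/21 + (19−21)²/21 + (16−21)²/21 + (27−21)²/21 + (18−21)²/21 + (29−21)²/21
   = 0.190 + 0.190 + 0.190 + 1.190 + 1.714 + 0.429 + 3.048
Sum = 6.95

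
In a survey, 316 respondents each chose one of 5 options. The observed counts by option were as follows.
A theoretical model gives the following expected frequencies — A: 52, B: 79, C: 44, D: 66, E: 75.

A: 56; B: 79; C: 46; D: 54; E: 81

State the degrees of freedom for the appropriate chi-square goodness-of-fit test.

4

There are k = 5 categories and no parameters were estimated from the data, so df = 5 − 1 = 4.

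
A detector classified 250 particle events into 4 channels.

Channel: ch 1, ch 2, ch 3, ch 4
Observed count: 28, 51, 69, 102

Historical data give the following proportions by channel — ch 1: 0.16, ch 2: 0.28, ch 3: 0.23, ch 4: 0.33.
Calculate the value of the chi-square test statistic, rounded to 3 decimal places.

15.666

Expected counts E_i = n·p_i: 250×0.16 = 40, 250×0.28 = 70, 250×0.23 = 57.5, 250×0.33 = 82.5.
ch 1: (28 − 40)²/40 = 144/40 = 3.6000
ch 2: (51 − 70)²/70 = 361/70 = 5.1571
ch 3: (69 − 57.5)²/57.5 = 132.25/57.5 = 2.3000
ch 4: (102 − 82.5)²/82.5 = 380.25/82.5 = 4.6091
Sum = 15.666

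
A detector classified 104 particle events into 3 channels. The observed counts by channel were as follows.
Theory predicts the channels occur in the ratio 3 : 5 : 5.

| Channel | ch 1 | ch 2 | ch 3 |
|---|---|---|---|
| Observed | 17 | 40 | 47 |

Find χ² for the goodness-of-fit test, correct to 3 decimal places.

3.267

Ratio total = 13. Expected counts: 104×3/13 = 24, 104×5/13 = 40, 104×5/13 = 40.
cat         O        E   (O−E)²/E
ch 1       17       24     2.0417
ch 2       40       40     0.0000
ch 3       47       40     1.2250
Sum = 3.267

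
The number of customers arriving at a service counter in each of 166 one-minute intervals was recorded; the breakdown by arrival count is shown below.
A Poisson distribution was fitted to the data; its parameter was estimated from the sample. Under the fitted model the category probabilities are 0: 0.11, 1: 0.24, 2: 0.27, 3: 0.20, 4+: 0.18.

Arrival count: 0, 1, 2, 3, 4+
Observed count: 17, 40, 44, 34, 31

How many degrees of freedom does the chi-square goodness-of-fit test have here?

There are k = 5 categories and 1 parameter estimated from the data, so df = 5 − 1 − 1 = 3.

3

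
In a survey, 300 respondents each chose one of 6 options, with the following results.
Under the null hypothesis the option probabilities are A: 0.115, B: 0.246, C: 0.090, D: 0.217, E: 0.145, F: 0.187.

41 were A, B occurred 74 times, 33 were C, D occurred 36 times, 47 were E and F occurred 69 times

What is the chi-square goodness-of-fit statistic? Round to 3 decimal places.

18.814

Expected counts E_i = n·p_i: 300×0.115 = 34.5, 300×0.246 = 73.8, 300×0.090 = 27, 300×0.217 = 65.1, 300×0.145 = 43.5, 300×0.187 = 56.1.
cat         O        E   (O−E)²/E
A          41     34.5     1.2246
B          74     73.8     0.0005
C          33       27     1.3333
D          36     65.1    13.0078
E          47     43.5     0.2816
F          69     56.1     2.9663
Sum = 18.814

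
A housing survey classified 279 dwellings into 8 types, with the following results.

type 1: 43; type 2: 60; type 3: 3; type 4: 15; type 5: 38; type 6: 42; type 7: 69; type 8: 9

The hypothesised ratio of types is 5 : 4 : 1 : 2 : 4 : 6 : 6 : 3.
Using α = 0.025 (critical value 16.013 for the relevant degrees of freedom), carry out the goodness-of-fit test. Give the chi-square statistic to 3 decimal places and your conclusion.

Ratio total = 31. Expected counts: 279×5/31 = 45, 279×4/31 = 36, 279×1/31 = 9, 279×2/31 = 18, 279×4/31 = 36, 279×6/31 = 54, 279×6/31 = 54, 279×3/31 = 27.
type 1: (43 − 45)²/45 = 4/45 = 0.0889
type 2: (60 − 36)²/36 = 576/36 = 16.0000
type 3: (3 − 9)²/9 = 36/9 = 4.0000
type 4: (15 − 18)²/18 = 9/18 = 0.5000
type 5: (38 − 36)²/36 = 4/36 = 0.1111
type 6: (42 − 54)²/54 = 144/54 = 2.6667
type 7: (69 − 54)²/54 = 225/54 = 4.1667
type 8: (9 − 27)²/27 = 324/27 = 12.0000
Sum = 39.533
df = 7. Since 39.533 > 16.013, we reject H₀.

39.533; reject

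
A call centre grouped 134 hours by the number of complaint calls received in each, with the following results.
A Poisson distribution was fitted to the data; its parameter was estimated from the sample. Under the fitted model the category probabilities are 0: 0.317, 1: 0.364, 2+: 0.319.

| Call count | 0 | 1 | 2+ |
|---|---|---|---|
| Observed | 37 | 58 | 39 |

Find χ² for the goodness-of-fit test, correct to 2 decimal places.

2.78

Expected counts E_i = n·p_i: 134×0.317 = 42.478, 134×0.364 = 48.776, 134×0.319 = 42.746.
0: (37 − 42.478)²/42.478 = 30.008484/42.478 = 0.706
1: (58 − 48.776)²/48.776 = 85.082176/48.776 = 1.744
2+: (39 − 42.746)²/42.746 = 14.032516/42.746 = 0.328
Sum = 2.78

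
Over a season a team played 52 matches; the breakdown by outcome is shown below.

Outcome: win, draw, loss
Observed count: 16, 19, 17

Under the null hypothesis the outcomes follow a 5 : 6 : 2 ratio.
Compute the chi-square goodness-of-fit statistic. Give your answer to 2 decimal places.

Ratio total = 13. Expected counts: 52×5/13 = 20, 52×6/13 = 24, 52×2/13 = 8.
χ² = (16−20)²/20 + (19−24)²/24 + (17−8)²/8
   = 0.800 + 1.042 + 10.125
Sum = 11.97

11.97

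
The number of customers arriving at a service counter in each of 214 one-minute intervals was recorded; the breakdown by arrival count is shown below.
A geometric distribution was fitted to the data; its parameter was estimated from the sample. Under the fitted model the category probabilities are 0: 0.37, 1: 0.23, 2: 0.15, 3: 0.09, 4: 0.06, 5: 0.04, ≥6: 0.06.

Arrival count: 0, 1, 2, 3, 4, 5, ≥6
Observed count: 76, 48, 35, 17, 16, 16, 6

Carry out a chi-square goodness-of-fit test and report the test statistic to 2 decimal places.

Expected counts E_i = n·p_i: 214×0.37 = 79.18, 214×0.23 = 49.22, 214×0.15 = 32.1, 214×0.09 = 19.26, 214×0.06 = 12.84, 214×0.04 = 8.56, 214×0.06 = 12.84.
0: (76 − 79.18)²/79.18 = 10.1124/79.18 = 0.128
1: (48 − 49.22)²/49.22 = 1.4884/49.22 = 0.030
2: (35 − 32.1)²/32.1 = 8.41/32.1 = 0.262
3: (17 − 19.26)²/19.26 = 5.1076/19.26 = 0.265
4: (16 − 12.84)²/12.84 = 9.9856/12.84 = 0.778
5: (16 − 8.56)²/8.56 = 55.3536/8.56 = 6.467
≥6: (6 − 12.84)²/12.84 = 46.7856/12.84 = 3.644
Sum = 11.57

11.57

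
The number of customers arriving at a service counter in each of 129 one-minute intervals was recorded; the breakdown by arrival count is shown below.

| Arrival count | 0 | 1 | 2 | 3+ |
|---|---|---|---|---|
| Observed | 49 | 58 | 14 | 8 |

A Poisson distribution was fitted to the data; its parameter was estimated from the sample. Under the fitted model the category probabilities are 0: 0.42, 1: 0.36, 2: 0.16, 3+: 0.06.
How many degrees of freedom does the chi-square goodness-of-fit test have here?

2

There are k = 4 categories and 1 parameter estimated from the data, so df = 4 − 1 − 1 = 2.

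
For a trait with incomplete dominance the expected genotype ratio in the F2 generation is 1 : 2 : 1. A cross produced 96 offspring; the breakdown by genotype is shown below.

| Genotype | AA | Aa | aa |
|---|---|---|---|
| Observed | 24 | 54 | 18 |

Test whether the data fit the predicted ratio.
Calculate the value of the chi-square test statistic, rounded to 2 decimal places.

Ratio total = 4. Expected counts: 96×1/4 = 24, 96×2/4 = 48, 96×1/4 = 24.
cat         O        E   (O−E)²/E
AA         24       24      0.000
Aa         54       48      0.750
aa         18       24      1.500
Sum = 2.25

2.25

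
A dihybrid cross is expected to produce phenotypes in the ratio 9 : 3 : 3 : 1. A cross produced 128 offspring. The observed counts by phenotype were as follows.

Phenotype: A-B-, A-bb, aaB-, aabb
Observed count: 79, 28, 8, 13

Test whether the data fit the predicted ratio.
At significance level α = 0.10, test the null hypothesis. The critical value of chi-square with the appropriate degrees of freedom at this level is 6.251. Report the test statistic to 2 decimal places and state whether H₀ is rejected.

15.14; reject

Ratio total = 16. Expected counts: 128×9/16 = 72, 128×3/16 = 24, 128×3/16 = 24, 128×1/16 = 8.
A-B-: (79 − 72)²/72 = 49/72 = 0.681
A-bb: (28 − 24)²/24 = 16/24 = 0.667
aaB-: (8 − 24)²/24 = 256/24 = 10.667
aabb: (13 − 8)²/8 = 25/8 = 3.125
Sum = 15.14
df = 3. Since 15.14 > 6.251, we reject H₀.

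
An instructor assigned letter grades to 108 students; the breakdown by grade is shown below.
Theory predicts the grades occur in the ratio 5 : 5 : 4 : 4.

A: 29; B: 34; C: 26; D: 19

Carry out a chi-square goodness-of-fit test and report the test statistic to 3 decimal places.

Ratio total = 18. Expected counts: 108×5/18 = 30, 108×5/18 = 30, 108×4/18 = 24, 108×4/18 = 24.
cat         O        E   (O−E)²/E
A          29       30     0.0333
B          34       30     0.5333
C          26       24     0.1667
D          19       24     1.0417
Sum = 1.775

1.775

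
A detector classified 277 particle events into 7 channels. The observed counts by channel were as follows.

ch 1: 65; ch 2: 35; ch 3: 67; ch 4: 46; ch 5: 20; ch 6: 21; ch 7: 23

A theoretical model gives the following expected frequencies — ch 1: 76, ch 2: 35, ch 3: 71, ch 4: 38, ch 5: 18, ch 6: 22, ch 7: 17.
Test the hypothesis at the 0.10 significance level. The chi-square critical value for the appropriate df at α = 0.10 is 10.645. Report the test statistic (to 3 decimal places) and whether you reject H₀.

5.887; do not reject

ch 1: (65 − 76)²/76 = 121/76 = 1.5921
ch 2: (35 − 35)²/35 = 0/35 = 0.0000
ch 3: (67 − 71)²/71 = 16/71 = 0.2254
ch 4: (46 − 38)²/38 = 64/38 = 1.6842
ch 5: (20 − 18)²/18 = 4/18 = 0.2222
ch 6: (21 − 22)²/22 = 1/22 = 0.0455
ch 7: (23 − 17)²/17 = 36/17 = 2.1176
Sum = 5.887
df = 6. Since 5.887 < 10.645, we do not reject H₀.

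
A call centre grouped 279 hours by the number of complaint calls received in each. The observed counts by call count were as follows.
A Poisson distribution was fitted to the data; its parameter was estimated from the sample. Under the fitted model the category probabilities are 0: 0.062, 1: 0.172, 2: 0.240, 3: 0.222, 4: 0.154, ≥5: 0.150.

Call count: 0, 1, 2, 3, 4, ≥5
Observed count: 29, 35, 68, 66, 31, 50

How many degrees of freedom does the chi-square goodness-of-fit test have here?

4

There are k = 6 categories and 1 parameter estimated from the data, so df = 6 − 1 − 1 = 4.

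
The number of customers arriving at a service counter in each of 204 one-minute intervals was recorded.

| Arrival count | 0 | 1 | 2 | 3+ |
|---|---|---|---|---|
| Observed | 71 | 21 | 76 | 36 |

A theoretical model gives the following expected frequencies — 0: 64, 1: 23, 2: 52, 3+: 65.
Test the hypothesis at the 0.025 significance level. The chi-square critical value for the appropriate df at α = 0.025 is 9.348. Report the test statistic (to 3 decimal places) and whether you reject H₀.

24.955; reject

0: (71 − 64)²/64 = 49/64 = 0.7656
1: (21 − 23)²/23 = 4/23 = 0.1739
2: (76 − 52)²/52 = 576/52 = 11.0769
3+: (36 − 65)²/65 = 841/65 = 12.9385
Sum = 24.955
df = 3. Since 24.955 > 9.348, we reject H₀.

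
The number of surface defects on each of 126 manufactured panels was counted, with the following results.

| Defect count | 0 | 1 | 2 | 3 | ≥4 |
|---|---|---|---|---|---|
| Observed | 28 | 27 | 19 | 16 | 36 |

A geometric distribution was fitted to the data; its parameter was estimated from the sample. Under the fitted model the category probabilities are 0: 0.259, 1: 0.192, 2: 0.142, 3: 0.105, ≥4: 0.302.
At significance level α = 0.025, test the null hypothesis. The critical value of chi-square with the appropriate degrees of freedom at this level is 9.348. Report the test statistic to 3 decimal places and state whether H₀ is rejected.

1.743; do not reject

Expected counts E_i = n·p_i: 126×0.259 = 32.634, 126×0.192 = 24.192, 126×0.142 = 17.892, 126×0.105 = 13.23, 126×0.302 = 38.052.
cat         O        E   (O−E)²/E
0          28   32.634     0.6580
1          27   24.192     0.3259
2          19   17.892     0.0686
3          16    13.23     0.5800
≥4         36   38.052     0.1107
Sum = 1.743
df = 3. Since 1.743 < 9.348, we do not reject H₀.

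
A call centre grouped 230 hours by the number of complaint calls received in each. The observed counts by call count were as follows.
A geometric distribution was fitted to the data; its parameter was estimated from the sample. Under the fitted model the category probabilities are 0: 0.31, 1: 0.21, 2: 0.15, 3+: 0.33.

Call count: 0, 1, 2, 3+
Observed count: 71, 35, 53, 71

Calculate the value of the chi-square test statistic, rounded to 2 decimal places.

Expected counts E_i = n·p_i: 230×0.31 = 71.3, 230×0.21 = 48.3, 230×0.15 = 34.5, 230×0.33 = 75.9.
0: (71 − 71.3)²/71.3 = 0.09/71.3 = 0.001
1: (35 − 48.3)²/48.3 = 176.89/48.3 = 3.662
2: (53 − 34.5)²/34.5 = 342.25/34.5 = 9.920
3+: (71 − 75.9)²/75.9 = 24.01/75.9 = 0.316
Sum = 13.90

13.90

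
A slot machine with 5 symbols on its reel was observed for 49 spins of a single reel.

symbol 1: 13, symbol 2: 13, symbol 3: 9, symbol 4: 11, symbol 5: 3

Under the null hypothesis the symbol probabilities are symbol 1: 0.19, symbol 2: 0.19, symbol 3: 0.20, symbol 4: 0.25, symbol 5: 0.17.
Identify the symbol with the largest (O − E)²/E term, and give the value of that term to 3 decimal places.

Expected counts E_i = n·p_i: 49×0.19 = 9.31, 49×0.19 = 9.31, 49×0.20 = 9.8, 49×0.25 = 12.25, 49×0.17 = 8.33.
cat           O        E   (O−E)²/E
symbol 1     13     9.31     1.4625
symbol 2     13     9.31     1.4625
symbol 3      9      9.8     0.0653
symbol 4     11    12.25     0.1276
symbol 5      3     8.33     3.4104
The largest term is for symbol 5: 3.410.

symbol 5, 3.410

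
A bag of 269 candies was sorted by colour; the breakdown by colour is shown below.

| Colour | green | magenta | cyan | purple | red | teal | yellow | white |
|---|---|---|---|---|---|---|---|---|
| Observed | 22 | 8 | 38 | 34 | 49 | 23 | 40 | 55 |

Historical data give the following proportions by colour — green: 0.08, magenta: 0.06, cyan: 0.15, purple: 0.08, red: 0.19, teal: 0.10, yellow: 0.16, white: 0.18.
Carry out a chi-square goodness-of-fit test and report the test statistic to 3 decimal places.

13.252

Expected counts E_i = n·p_i: 269×0.08 = 21.52, 269×0.06 = 16.14, 269×0.15 = 40.35, 269×0.08 = 21.52, 269×0.19 = 51.11, 269×0.10 = 26.9, 269×0.16 = 43.04, 269×0.18 = 48.42.
cat          O        E   (O−E)²/E
green       22    21.52     0.0107
magenta      8    16.14     4.1053
cyan        38    40.35     0.1369
purple      34    21.52     7.2375
red         49    51.11     0.0871
teal        23     26.9     0.5654
yellow      40    43.04     0.2147
white       55    48.42     0.8942
Sum = 13.252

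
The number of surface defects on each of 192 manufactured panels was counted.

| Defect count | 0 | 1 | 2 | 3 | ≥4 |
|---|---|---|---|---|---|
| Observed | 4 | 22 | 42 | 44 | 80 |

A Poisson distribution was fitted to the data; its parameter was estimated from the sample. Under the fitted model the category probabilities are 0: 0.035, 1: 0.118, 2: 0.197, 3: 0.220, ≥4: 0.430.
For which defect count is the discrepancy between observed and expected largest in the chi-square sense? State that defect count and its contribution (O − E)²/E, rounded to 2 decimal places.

0, 1.10

Expected counts E_i = n·p_i: 192×0.035 = 6.72, 192×0.118 = 22.656, 192×0.197 = 37.824, 192×0.220 = 42.24, 192×0.430 = 82.56.
cat         O        E   (O−E)²/E
0           4     6.72      1.101
1          22   22.656      0.019
2          42   37.824      0.461
3          44    42.24      0.073
≥4         80    82.56      0.079
The largest term is for 0: 1.10.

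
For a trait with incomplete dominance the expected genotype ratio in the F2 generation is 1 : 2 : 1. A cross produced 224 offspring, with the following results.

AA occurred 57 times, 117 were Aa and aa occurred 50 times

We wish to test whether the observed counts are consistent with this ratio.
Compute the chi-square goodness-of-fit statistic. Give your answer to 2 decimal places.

Ratio total = 4. Expected counts: 224×1/4 = 56, 224×2/4 = 112, 224×1/4 = 56.
χ² = (57−56)²/56 + (117−112)²/112 + (50−56)²/56
   = 0.018 + 0.223 + 0.643
Sum = 0.88

0.88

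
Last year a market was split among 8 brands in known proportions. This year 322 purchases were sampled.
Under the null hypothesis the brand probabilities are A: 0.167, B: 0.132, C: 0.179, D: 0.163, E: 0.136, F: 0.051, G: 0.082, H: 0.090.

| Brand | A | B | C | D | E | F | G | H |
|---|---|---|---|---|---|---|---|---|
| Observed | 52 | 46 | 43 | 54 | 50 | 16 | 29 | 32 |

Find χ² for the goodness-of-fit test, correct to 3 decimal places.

5.568

Expected counts E_i = n·p_i: 322×0.167 = 53.774, 322×0.132 = 42.504, 322×0.179 = 57.638, 322×0.163 = 52.486, 322×0.136 = 43.792, 322×0.051 = 16.422, 322×0.082 = 26.404, 322×0.090 = 28.98.
χ² = (52−53.774)²/53.774 + (46−42.504)²/42.504 + (43−57.638)²/57.638 + (54−52.486)²/52.486 + (50−43.792)²/43.792 + (16−16.422)²/16.422 + (29−26.404)²/26.404 + (32−28.98)²/28.98
   = 0.0585 + 0.2875 + 3.7175 + 0.0437 + 0.8801 + 0.0108 + 0.2552 + 0.3147
Sum = 5.568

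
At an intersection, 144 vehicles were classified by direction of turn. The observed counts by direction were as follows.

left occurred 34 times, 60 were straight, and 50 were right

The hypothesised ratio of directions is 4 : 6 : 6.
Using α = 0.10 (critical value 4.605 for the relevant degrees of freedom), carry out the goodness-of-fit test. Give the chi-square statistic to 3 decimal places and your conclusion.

1.074; do not reject

Ratio total = 16. Expected counts: 144×4/16 = 36, 144×6/16 = 54, 144×6/16 = 54.
cat           O        E   (O−E)²/E
left         34       36     0.1111
straight     60       54     0.6667
right        50       54     0.2963
Sum = 1.074
df = 2. Since 1.074 < 4.605, we do not reject H₀.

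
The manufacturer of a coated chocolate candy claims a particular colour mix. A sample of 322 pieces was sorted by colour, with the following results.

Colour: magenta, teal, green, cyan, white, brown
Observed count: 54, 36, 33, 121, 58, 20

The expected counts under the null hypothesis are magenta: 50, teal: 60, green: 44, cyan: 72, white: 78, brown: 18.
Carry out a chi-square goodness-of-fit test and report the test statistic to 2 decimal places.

51.37

cat          O        E   (O−E)²/E
magenta     54       50      0.320
teal        36       60      9.600
green       33       44      2.750
cyan       121       72     33.347
white       58       78      5.128
brown       20       18      0.222
Sum = 51.37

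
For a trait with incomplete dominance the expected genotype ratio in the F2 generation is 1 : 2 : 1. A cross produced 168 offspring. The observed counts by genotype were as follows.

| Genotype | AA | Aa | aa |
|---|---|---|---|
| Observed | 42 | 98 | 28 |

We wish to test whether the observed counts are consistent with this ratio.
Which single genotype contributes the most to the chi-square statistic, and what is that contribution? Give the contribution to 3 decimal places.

Ratio total = 4. Expected counts: 168×1/4 = 42, 168×2/4 = 84, 168×1/4 = 42.
cat         O        E   (O−E)²/E
AA         42       42     0.0000
Aa         98       84     2.3333
aa         28       42     4.6667
The largest term is for aa: 4.667.

aa, 4.667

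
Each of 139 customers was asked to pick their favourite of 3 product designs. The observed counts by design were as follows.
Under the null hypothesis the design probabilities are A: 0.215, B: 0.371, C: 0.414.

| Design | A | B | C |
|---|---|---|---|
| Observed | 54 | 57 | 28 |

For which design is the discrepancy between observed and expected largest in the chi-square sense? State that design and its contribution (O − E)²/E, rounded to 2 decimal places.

A, 19.46

Expected counts E_i = n·p_i: 139×0.215 = 29.885, 139×0.371 = 51.569, 139×0.414 = 57.546.
A: (54 − 29.885)²/29.885 = 581.533225/29.885 = 19.459
B: (57 − 51.569)²/51.569 = 29.495761/51.569 = 0.572
C: (28 − 57.546)²/57.546 = 872.966116/57.546 = 15.170
The largest term is for A: 19.46.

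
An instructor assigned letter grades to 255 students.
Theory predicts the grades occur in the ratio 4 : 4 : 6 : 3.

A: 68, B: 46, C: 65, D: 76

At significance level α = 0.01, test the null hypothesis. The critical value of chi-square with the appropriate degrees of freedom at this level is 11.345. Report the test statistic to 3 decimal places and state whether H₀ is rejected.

Ratio total = 17. Expected counts: 255×4/17 = 60, 255×4/17 = 60, 255×6/17 = 90, 255×3/17 = 45.
χ² = (68−60)²/60 + (46−60)²/60 + (65−90)²/90 + (76−45)²/45
   = 1.0667 + 3.2667 + 6.9444 + 21.3556
Sum = 32.633
df = 3. Since 32.633 > 11.345, we reject H₀.

32.633; reject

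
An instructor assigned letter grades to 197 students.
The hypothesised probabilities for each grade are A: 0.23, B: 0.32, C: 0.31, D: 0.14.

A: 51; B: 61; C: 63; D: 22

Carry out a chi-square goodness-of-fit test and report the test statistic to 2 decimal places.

Expected counts E_i = n·p_i: 197×0.23 = 45.31, 197×0.32 = 63.04, 197×0.31 = 61.07, 197×0.14 = 27.58.
cat         O        E   (O−E)²/E
A          51    45.31      0.715
B          61    63.04      0.066
C          63    61.07      0.061
D          22    27.58      1.129
Sum = 1.97

1.97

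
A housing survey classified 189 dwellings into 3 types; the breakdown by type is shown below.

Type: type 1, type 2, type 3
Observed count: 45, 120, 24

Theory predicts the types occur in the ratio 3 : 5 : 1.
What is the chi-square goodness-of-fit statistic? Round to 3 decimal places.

7.714

Ratio total = 9. Expected counts: 189×3/9 = 63, 189×5/9 = 105, 189×1/9 = 21.
cat         O        E   (O−E)²/E
type 1     45       63     5.1429
type 2    120      105     2.1429
type 3     24       21     0.4286
Sum = 7.714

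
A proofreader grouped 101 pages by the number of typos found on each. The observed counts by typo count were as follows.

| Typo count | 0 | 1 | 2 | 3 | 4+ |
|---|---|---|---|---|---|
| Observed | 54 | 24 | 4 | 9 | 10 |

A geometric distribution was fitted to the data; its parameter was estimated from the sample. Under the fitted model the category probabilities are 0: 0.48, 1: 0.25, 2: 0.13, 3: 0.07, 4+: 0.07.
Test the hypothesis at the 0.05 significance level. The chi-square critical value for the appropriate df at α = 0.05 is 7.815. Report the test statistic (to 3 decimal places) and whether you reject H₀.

8.780; reject

Expected counts E_i = n·p_i: 101×0.48 = 48.48, 101×0.25 = 25.25, 101×0.13 = 13.13, 101×0.07 = 7.07, 101×0.07 = 7.07.
0: (54 − 48.48)²/48.48 = 30.4704/48.48 = 0.6285
1: (24 − 25.25)²/25.25 = 1.5625/25.25 = 0.0619
2: (4 − 13.13)²/13.13 = 83.3569/13.13 = 6.3486
3: (9 − 7.07)²/7.07 = 3.7249/7.07 = 0.5269
4+: (10 − 7.07)²/7.07 = 8.5849/7.07 = 1.2143
Sum = 8.780
df = 3. Since 8.780 > 7.815, we reject H₀.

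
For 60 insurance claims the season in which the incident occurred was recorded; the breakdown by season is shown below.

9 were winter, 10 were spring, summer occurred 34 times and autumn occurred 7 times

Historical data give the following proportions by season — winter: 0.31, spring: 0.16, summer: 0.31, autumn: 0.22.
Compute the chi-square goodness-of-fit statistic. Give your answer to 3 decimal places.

20.634

Expected counts E_i = n·p_i: 60×0.31 = 18.6, 60×0.16 = 9.6, 60×0.31 = 18.6, 60×0.22 = 13.2.
cat         O        E   (O−E)²/E
winter      9     18.6     4.9548
spring     10      9.6     0.0167
summer     34     18.6    12.7505
autumn      7     13.2     2.9121
Sum = 20.634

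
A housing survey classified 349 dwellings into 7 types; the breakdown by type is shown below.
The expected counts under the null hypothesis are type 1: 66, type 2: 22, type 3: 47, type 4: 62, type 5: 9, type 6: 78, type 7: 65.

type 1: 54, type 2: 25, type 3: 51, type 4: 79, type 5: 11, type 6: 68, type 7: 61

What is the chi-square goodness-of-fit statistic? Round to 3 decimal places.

χ² = (54−66)²/66 + (25−22)²/22 + (51−47)²/47 + (79−62)²/62 + (11−9)²/9 + (68−78)²/78 + (61−65)²/65
   = 2.1818 + 0.4091 + 0.3404 + 4.6613 + 0.4444 + 1.2821 + 0.2462
Sum = 9.565

9.565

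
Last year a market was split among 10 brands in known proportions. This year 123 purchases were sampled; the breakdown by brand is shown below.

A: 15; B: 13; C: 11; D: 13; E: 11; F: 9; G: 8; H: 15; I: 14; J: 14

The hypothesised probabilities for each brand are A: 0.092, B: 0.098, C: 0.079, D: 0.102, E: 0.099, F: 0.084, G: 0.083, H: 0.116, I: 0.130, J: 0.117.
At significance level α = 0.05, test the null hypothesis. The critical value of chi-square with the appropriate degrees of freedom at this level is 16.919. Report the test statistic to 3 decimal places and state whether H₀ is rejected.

Expected counts E_i = n·p_i: 123×0.092 = 11.316, 123×0.098 = 12.054, 123×0.079 = 9.717, 123×0.102 = 12.546, 123×0.099 = 12.177, 123×0.084 = 10.332, 123×0.083 = 10.209, 123×0.116 = 14.268, 123×0.130 = 15.99, 123×0.117 = 14.391.
cat         O        E   (O−E)²/E
A          15   11.316     1.1994
B          13   12.054     0.0742
C          11    9.717     0.1694
D          13   12.546     0.0164
E          11   12.177     0.1138
F           9   10.332     0.1717
G           8   10.209     0.4780
H          15   14.268     0.0376
I          14    15.99     0.2477
J          14   14.391     0.0106
Sum = 2.519
df = 9. Since 2.519 < 16.919, we do not reject H₀.

2.519; do not reject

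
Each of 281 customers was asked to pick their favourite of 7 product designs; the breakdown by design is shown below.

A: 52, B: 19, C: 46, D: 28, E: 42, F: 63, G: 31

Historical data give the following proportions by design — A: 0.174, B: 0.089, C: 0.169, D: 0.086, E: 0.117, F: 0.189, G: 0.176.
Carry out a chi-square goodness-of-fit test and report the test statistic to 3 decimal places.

13.557

Expected counts E_i = n·p_i: 281×0.174 = 48.894, 281×0.089 = 25.009, 281×0.169 = 47.489, 281×0.086 = 24.166, 281×0.117 = 32.877, 281×0.189 = 53.109, 281×0.176 = 49.456.
A: (52 − 48.894)²/48.894 = 9.647236/48.894 = 0.1973
B: (19 − 25.009)²/25.009 = 36.108081/25.009 = 1.4438
C: (46 − 47.489)²/47.489 = 2.217121/47.489 = 0.0467
D: (28 − 24.166)²/24.166 = 14.699556/24.166 = 0.6083
E: (42 − 32.877)²/32.877 = 83.229129/32.877 = 2.5315
F: (63 − 53.109)²/53.109 = 97.831881/53.109 = 1.8421
G: (31 − 49.456)²/49.456 = 340.623936/49.456 = 6.8874
Sum = 13.557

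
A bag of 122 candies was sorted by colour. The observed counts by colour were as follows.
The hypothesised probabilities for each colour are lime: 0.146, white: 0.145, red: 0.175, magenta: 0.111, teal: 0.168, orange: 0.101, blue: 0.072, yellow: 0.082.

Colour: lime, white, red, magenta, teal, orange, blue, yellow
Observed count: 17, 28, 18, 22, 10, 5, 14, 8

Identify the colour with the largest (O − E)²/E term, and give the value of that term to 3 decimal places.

white, 6.009

Expected counts E_i = n·p_i: 122×0.146 = 17.812, 122×0.145 = 17.69, 122×0.175 = 21.35, 122×0.111 = 13.542, 122×0.168 = 20.496, 122×0.101 = 12.322, 122×0.072 = 8.784, 122×0.082 = 10.004.
lime: (17 − 17.812)²/17.812 = 0.659344/17.812 = 0.0370
white: (28 − 17.69)²/17.69 = 106.2961/17.69 = 6.0088
red: (18 − 21.35)²/21.35 = 11.2225/21.35 = 0.5256
magenta: (22 − 13.542)²/13.542 = 71.537764/13.542 = 5.2827
teal: (10 − 20.496)²/20.496 = 110.166016/20.496 = 5.3750
orange: (5 − 12.322)²/12.322 = 53.611684/12.322 = 4.3509
blue: (14 − 8.784)²/8.784 = 27.206656/8.784 = 3.0973
yellow: (8 − 10.004)²/10.004 = 4.016016/10.004 = 0.4014
The largest term is for white: 6.009.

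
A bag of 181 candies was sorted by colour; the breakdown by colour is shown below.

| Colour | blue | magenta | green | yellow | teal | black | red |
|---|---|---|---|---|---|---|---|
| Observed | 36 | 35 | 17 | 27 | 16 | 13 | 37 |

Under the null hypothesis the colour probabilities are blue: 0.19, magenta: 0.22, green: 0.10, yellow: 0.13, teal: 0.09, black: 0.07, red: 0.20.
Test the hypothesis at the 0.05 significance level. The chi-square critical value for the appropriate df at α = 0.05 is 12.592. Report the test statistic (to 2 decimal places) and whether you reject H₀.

Expected counts E_i = n·p_i: 181×0.19 = 34.39, 181×0.22 = 39.82, 181×0.10 = 18.1, 181×0.13 = 23.53, 181×0.09 = 16.29, 181×0.07 = 12.67, 181×0.20 = 36.2.
cat          O        E   (O−E)²/E
blue        36    34.39      0.075
magenta     35    39.82      0.583
green       17     18.1      0.067
yellow      27    23.53      0.512
teal        16    16.29      0.005
black       13    12.67      0.009
red         37     36.2      0.018
Sum = 1.27
df = 6. Since 1.27 < 12.592, we do not reject H₀.

1.27; do not reject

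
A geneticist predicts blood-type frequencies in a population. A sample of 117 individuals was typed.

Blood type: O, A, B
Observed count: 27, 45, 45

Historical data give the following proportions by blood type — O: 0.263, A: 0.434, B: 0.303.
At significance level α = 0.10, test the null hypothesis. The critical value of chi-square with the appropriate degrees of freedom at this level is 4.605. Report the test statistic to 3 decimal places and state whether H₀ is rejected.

Expected counts E_i = n·p_i: 117×0.263 = 30.771, 117×0.434 = 50.778, 117×0.303 = 35.451.
cat         O        E   (O−E)²/E
O          27   30.771     0.4621
A          45   50.778     0.6575
B          45   35.451     2.5721
Sum = 3.692
df = 2. Since 3.692 < 4.605, we do not reject H₀.

3.692; do not reject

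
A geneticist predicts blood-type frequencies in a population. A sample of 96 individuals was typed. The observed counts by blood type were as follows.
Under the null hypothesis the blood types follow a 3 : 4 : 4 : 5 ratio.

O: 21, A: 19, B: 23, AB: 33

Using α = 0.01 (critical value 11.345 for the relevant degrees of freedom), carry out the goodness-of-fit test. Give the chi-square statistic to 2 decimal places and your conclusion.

Ratio total = 16. Expected counts: 96×3/16 = 18, 96×4/16 = 24, 96×4/16 = 24, 96×5/16 = 30.
χ² = (21−18)²/18 + (19−24)²/24 + (23−24)²/24 + (33−30)²/30
   = 0.500 + 1.042 + 0.042 + 0.300
Sum = 1.88
df = 3. Since 1.88 < 11.345, we do not reject H₀.

1.88; do not reject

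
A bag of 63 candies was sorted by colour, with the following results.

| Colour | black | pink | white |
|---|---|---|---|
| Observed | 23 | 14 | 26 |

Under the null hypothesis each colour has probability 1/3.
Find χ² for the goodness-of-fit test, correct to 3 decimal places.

Under H₀ each category has probability 1/3, so each expected count is 63/3 = 21.
cat         O        E   (O−E)²/E
black      23       21     0.1905
pink       14       21     2.3333
white      26       21     1.1905
Sum = 3.714

3.714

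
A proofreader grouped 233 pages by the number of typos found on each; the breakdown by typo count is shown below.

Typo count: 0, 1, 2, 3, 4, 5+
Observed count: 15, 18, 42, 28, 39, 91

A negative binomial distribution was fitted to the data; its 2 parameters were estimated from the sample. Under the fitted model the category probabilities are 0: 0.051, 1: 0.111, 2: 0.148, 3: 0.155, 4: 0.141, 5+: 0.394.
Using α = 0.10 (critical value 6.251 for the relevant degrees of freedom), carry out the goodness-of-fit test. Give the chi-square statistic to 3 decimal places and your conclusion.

Expected counts E_i = n·p_i: 233×0.051 = 11.883, 233×0.111 = 25.863, 233×0.148 = 34.484, 233×0.155 = 36.115, 233×0.141 = 32.853, 233×0.394 = 91.802.
0: (15 − 11.883)²/11.883 = 9.715689/11.883 = 0.8176
1: (18 − 25.863)²/25.863 = 61.826769/25.863 = 2.3905
2: (42 − 34.484)²/34.484 = 56.490256/34.484 = 1.6382
3: (28 − 36.115)²/36.115 = 65.853225/36.115 = 1.8234
4: (39 − 32.853)²/32.853 = 37.785609/32.853 = 1.1501
5+: (91 − 91.802)²/91.802 = 0.643204/91.802 = 0.0070
Sum = 7.827
df = 3. Since 7.827 > 6.251, we reject H₀.

7.827; reject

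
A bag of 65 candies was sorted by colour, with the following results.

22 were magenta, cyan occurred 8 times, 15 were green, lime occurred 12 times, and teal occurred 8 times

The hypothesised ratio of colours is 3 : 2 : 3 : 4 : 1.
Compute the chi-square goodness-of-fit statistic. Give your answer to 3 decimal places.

8.667

Ratio total = 13. Expected counts: 65×3/13 = 15, 65×2/13 = 10, 65×3/13 = 15, 65×4/13 = 20, 65×1/13 = 5.
χ² = (22−15)²/15 + (8−10)²/10 + (15−15)²/15 + (12−20)²/20 + (8−5)²/5
   = 3.2667 + 0.4000 + 0.0000 + 3.2000 + 1.8000
Sum = 8.667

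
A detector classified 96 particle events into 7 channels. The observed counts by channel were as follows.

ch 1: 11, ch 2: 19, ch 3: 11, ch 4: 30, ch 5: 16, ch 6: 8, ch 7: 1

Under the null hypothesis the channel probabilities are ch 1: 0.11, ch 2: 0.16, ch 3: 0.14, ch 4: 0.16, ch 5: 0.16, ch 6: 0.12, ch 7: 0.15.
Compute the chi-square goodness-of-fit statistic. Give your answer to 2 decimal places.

Expected counts E_i = n·p_i: 96×0.11 = 10.56, 96×0.16 = 15.36, 96×0.14 = 13.44, 96×0.16 = 15.36, 96×0.16 = 15.36, 96×0.12 = 11.52, 96×0.15 = 14.4.
ch 1: (11 − 10.56)²/10.56 = 0.1936/10.56 = 0.018
ch 2: (19 − 15.36)²/15.36 = 13.2496/15.36 = 0.863
ch 3: (11 − 13.44)²/13.44 = 5.9536/13.44 = 0.443
ch 4: (30 − 15.36)²/15.36 = 214.3296/15.36 = 13.954
ch 5: (16 − 15.36)²/15.36 = 0.4096/15.36 = 0.027
ch 6: (8 − 11.52)²/11.52 = 12.3904/11.52 = 1.076
ch 7: (1 − 14.4)²/14.4 = 179.56/14.4 = 12.469
Sum = 28.85

28.85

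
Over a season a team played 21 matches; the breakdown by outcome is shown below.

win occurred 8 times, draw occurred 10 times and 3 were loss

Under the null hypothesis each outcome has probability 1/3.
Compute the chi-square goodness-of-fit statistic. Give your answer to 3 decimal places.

Under H₀ each category has probability 1/3, so each expected count is 21/3 = 7.
win: (8 − 7)²/7 = 1/7 = 0.1429
draw: (10 − 7)²/7 = 9/7 = 1.2857
loss: (3 − 7)²/7 = 16/7 = 2.2857
Sum = 3.714

3.714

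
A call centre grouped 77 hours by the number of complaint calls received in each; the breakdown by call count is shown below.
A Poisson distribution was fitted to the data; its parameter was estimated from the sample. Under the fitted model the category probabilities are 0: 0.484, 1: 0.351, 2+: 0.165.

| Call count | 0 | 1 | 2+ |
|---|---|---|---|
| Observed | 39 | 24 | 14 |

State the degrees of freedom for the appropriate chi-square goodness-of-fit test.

There are k = 3 categories and 1 parameter estimated from the data, so df = 3 − 1 − 1 = 1.

1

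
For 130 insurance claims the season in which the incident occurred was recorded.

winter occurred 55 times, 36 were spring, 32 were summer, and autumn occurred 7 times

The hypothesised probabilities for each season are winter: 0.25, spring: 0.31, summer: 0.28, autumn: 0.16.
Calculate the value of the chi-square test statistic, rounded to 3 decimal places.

25.723

Expected counts E_i = n·p_i: 130×0.25 = 32.5, 130×0.31 = 40.3, 130×0.28 = 36.4, 130×0.16 = 20.8.
cat         O        E   (O−E)²/E
winter     55     32.5    15.5769
spring     36     40.3     0.4588
summer     32     36.4     0.5319
autumn      7     20.8     9.1558
Sum = 25.723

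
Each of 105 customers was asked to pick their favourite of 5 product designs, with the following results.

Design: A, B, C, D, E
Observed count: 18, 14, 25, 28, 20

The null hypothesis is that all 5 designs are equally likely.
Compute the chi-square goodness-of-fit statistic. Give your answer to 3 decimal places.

Under H₀ each category has probability 1/5, so each expected count is 105/5 = 21.
cat         O        E   (O−E)²/E
A          18       21     0.4286
B          14       21     2.3333
C          25       21     0.7619
D          28       21     2.3333
E          20       21     0.0476
Sum = 5.905

5.905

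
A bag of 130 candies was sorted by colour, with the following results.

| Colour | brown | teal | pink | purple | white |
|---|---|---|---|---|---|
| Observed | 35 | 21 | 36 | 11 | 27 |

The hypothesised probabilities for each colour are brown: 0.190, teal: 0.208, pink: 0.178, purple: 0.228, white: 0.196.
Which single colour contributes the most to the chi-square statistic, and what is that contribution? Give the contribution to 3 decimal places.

Expected counts E_i = n·p_i: 130×0.190 = 24.7, 130×0.208 = 27.04, 130×0.178 = 23.14, 130×0.228 = 29.64, 130×0.196 = 25.48.
cat         O        E   (O−E)²/E
brown      35     24.7     4.2951
teal       21    27.04     1.3492
pink       36    23.14     7.1469
purple     11    29.64    11.7223
white      27    25.48     0.0907
The largest term is for purple: 11.722.

purple, 11.722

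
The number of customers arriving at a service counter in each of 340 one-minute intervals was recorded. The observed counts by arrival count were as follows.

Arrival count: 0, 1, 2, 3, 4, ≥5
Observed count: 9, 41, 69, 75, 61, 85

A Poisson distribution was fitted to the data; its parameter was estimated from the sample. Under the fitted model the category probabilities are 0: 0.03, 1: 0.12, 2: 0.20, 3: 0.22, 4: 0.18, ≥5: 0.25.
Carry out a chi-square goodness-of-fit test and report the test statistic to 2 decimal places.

Expected counts E_i = n·p_i: 340×0.03 = 10.2, 340×0.12 = 40.8, 340×0.20 = 68, 340×0.22 = 74.8, 340×0.18 = 61.2, 340×0.25 = 85.
0: (9 − 10.2)²/10.2 = 1.44/10.2 = 0.141
1: (41 − 40.8)²/40.8 = 0.04/40.8 = 0.001
2: (69 − 68)²/68 = 1/68 = 0.015
3: (75 − 74.8)²/74.8 = 0.04/74.8 = 0.001
4: (61 − 61.2)²/61.2 = 0.04/61.2 = 0.001
≥5: (85 − 85)²/85 = 0/85 = 0.000
Sum = 0.16

0.16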